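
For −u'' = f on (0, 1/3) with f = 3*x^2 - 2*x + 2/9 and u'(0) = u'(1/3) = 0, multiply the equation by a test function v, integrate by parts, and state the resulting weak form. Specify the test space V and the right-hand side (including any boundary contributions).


V = H^1(0, 1/3) (no boundary constraint on v; u is determined up to an additive constant); weak form: ∫_0^1/3 u'v' dx = ∫_0^1/3 (3*x^2 - 2*x + 2/9) v dx for all v ∈ V.

Multiply both sides by a test function v and integrate from 0 to 1/3:
  ∫_0^1/3 −u''(x) v(x) dx = ∫_0^1/3 f(x) v(x) dx.
Integrate the LHS by parts once:
  ∫_0^1/3 −u'' v dx = −[u'(x) v(x)]_0^1/3 + ∫_0^1/3 u'(x) v'(x) dx.
Thus ∫_0^1/3 u'(x) v'(x) dx = ∫_0^1/3 f(x) v(x) dx + [u'(x) v(x)]_0^1/3.
Choose V so that boundary terms are either known or forced to vanish.
u has homogeneous Neumann: u'(0) = u'(1/3) = 0. So [u' v]_0^1/3 = 0·v(1/3) − 0·v(0) = 0 for any v; take V = H^1(0, 1/3).
Weak formulation: find u (satisfying any essential BC) such that ∫_0^1/3 u'(x) v'(x) dx = ∫_0^1/3 f v dx for all v ∈ V (homogeneous Neumann, so boundary terms vanish).
Substituting f(x) = 3*x^2 - 2*x + 2/9, the right-hand side is ∫_0^1/3 (3*x^2 - 2*x + 2/9) v dx.
Compatibility check (pure Neumann): taking v ≡ 1 ∈ V gives 0 = ∫_0^1/3 f dx + (0) − (0), i.e. ∫_0^1/3 f dx must equal u'(0) − u'(1/3) = 0. Indeed ∫_0^1/3 (3*x^2 - 2*x + 2/9) dx = 0, so the data are compatible. The solution is then unique only up to an additive constant (fix it e.g. by requiring ∫_0^1/3 u dx = 0).


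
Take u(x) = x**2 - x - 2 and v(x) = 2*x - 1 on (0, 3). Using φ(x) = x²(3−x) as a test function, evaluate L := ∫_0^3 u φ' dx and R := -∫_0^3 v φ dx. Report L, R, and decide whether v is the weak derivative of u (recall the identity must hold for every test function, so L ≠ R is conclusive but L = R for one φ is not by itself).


LHS = -351/20, RHS = -351/20. Yes, v = u' weakly.

u(x) = x**2 - x - 2, classical derivative u'(x) = 2*x - 1.
φ(x) = x²(3−x), so φ'(x) = 3*x*(2 - x).
Note φ(0) = φ(3) = 0, so the boundary term u·φ vanishes.
LHS = ∫_0^3 u(x) φ'(x) dx = ∫_0^3 (-3*x^4 + 9*x^3 - 12*x) dx. Term by term:
  ∫_0^3 -3*x^4 dx = -729/5;  ∫_0^3 9*x^3 dx = 729/4;  ∫_0^3 -12*x dx = -54.
Sum: -729/5 + 729/4 − 54 = -351/20.
So LHS = -351/20.
∫_0^3 v(x) φ(x) dx = ∫_0^3 (-2*x^4 + 7*x^3 - 3*x^2) dx. Term by term:
  ∫_0^3 -2*x^4 dx = -486/5;  ∫_0^3 7*x^3 dx = 567/4;  ∫_0^3 -3*x^2 dx = -27.
Sum: -486/5 + 567/4 − 27 = 351/20.
So RHS = -∫_0^3 v(x) φ(x) dx = -351/20.
LHS = RHS, so the identity holds for this test φ.
Moreover u is smooth here and v(x) = u'(x) = 2*x - 1 pointwise, so the identity holds for every test function. Hence v is the weak derivative of u.


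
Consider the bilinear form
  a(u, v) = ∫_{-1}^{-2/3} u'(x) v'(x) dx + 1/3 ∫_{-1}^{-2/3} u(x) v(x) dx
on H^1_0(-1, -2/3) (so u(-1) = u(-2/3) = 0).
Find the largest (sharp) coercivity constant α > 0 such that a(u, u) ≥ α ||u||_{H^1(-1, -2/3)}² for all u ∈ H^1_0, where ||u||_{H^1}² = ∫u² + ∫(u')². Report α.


α = (1 + 27*π^2)/(3*(1 + 9*π^2))

Coercivity of a(·,·) on H^1_0(-1, -2/3) means a(u, u) ≥ α ||u||_{H^1}² for every u ∈ H^1_0.
The interval has length L = 1/3, and Poincaré/coercivity depend only on L. Here a(u, u) = ∫(u')² + (1/3)·∫u².
Here 0 < c = 1/3 < 1. The condition a(u,u) ≥ α||u||_{H^1}² reads (1−α)∫(u')² ≥ (α−c)∫u². Any admissible α is ≤ 1 (rapidly oscillating u have ∫u²/∫(u')² → 0), and α = 1 would force 0 ≥ (1−c)∫u², impossible since c < 1; so 1−α > 0. By the sharp Poincaré inequality on H^1_0 of an interval of length L, ∫(u')² ≥ (π/L)²∫u² with equality for the first sine mode sin(π(x−x₀)/L) (x₀ the left endpoint), so the inequality holds for all u iff (1−α)(π/L)² ≥ α − c, i.e. α ≤ ((π/L)² + c)/((π/L)² + 1) = (1 + c(L/π)²)/(1 + (L/π)²). With (π/L)² = 9*π^2 and c = 1/3, the largest admissible constant is α = ((π/L)² + c)/((π/L)² + 1).
Simplifying, α = (1 + 27*π^2)/(3*(1 + 9*π^2)).


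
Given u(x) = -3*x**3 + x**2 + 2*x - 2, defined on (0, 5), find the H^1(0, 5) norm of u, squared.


||u||_{H^1}^2 = 2607215/21

The H^1 norm (squared) on an interval (0, L) is
  ||u||_{H^1}^2 = ∫_0^L u(x)^2 dx + ∫_0^L u'(x)^2 dx.
Compute u'(x) = -9*x**2 + 2*x + 2.
Then u(x)^2 = 9*x**6 - 6*x**5 - 11*x**4 + 16*x**3 - 8*x + 4 and u'(x)^2 = 81*x**4 - 36*x**3 - 32*x**2 + 8*x + 4.
Integrate each monomial from 0 to 5 using ∫_0^5 c·x^n dx = c·5^(n+1)/(n+1):
  ∫_0^5 u(x)^2 dx = ∫_0^5 (9*x^6 - 6*x^5 - 11*x^4 + 16*x^3 - 8*x + 4) dx. Term by term:
    ∫_0^5 9*x^6 dx = 703125/7;  ∫_0^5 -6*x^5 dx = -15625;  ∫_0^5 -11*x^4 dx = -6875;
    ∫_0^5 16*x^3 dx = 2500;  ∫_0^5 -8*x dx = -100;  ∫_0^5 4 dx = 20.
  Sum: 703125/7 − 15625 − 6875 + 2500 − 100 + 20 = 562565/7.
  ∫_0^5 u'(x)^2 dx = ∫_0^5 (81*x^4 - 36*x^3 - 32*x^2 + 8*x + 4) dx. Term by term:
    ∫_0^5 81*x^4 dx = 50625;  ∫_0^5 -36*x^3 dx = -5625;  ∫_0^5 -32*x^2 dx = -4000/3;
    ∫_0^5 8*x dx = 100;  ∫_0^5 4 dx = 20.
  Sum: 50625 − 5625 − 4000/3 + 100 + 20 = 131360/3.
Adding: ||u||_{H^1}^2 = 562565/7 + 131360/3 = 2607215/21.


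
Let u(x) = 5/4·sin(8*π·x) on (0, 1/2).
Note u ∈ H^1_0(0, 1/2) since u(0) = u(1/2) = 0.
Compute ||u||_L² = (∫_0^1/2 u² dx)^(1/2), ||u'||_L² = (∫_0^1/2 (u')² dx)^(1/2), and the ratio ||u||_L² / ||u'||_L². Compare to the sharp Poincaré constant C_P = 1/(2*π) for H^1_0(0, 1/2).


||u||_L² / ||u'||_L² = 1/(8*π) < C_P = 1/(2*π).

u(x) = 5/4·sin(8*π·x), so u'(x) = 10*π*cos(8*π*x).
Writing u(x) = A·sin(kπx/L) with A = 5/4 and k = 4, use ∫_0^L sin²(kπx/L) dx = L/2 and ∫_0^L cos²(kπx/L) dx = L/2.
u² = 25/16·sin²(8*π·x) and (u')² = 100*π^2·cos²(8*π·x), and each of sin², cos² integrates to L/2 = 1/4 over (0, 1/2).
∫_0^1/2 u² dx = 25/64, so ||u||_L² = 5/8.
∫_0^1/2 (u')² dx = 25*π^2, so ||u'||_L² = 5*π.
Ratio ||u||_L² / ||u'||_L² = 1/(8*π).
Sharp Poincaré constant on H^1_0(0, 1/2) is C_P = L/π = 1/(2*π), achieved by sin(2*π·x).
This is the k = 4 harmonic; the ratio L/(kπ) is strictly less than C_P = L/π, consistent with the sharp inequality ||u||_L² ≤ C_P ||u'||_L².


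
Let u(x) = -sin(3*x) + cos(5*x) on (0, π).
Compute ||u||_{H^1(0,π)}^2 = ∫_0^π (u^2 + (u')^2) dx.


||u||_{H^1(0,π)}^2 = 18*π

u'(x) = -5*sin(5*x) - 3*cos(3*x).
Expand u² and (u')² and integrate term by term on (0, π), using: for integers n ≥ 1, ∫_0^π sin²(nx) dx = ∫_0^π cos²(nx) dx = π/2; for n ≠ n', ∫_0^π sin(nx)sin(n'x) dx = ∫_0^π cos(nx)cos(n'x) dx = 0; and by product-to-sum, ∫_0^π sin(nx)cos(n'x) dx = ½∫_0^π [sin((n+n')x) + sin((n−n')x)] dx, which is 0 when n+n' is even and 2n/(n²−n'²) when n+n' is odd (it need not vanish on (0, π)).
  u² squared terms: (-1)²·∫sin(3x)² dx = 1·π/2 = π/2;  (1)²·∫cos(5x)² dx = 1·π/2 = π/2.
  u² cross terms: 2·(-1)·(1)·∫sin(3x)·cos(5x) dx = -2·(0) = 0.
  So ∫_0^π u² dx = π/2 + π/2 + 0 = π.
  (u')² squared terms: (-5)²·∫sin(5x)² dx = 25·π/2 = 25*π/2;  (-3)²·∫cos(3x)² dx = 9·π/2 = 9*π/2.
  (u')² cross terms: 2·(-5)·(-3)·∫sin(5x)·cos(3x) dx = 30·(0) = 0.
  So ∫_0^π (u')² dx = 25*π/2 + 9*π/2 + 0 = 17*π.
||u||_{H^1}^2 = (π) + (17*π) = 18*π.


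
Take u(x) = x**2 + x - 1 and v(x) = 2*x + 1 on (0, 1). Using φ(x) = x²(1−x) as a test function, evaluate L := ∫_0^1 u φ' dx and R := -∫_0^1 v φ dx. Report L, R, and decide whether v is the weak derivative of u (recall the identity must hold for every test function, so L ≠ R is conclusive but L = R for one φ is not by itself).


LHS = -11/60, RHS = -11/60. Yes, v = u' weakly.

u(x) = x**2 + x - 1, classical derivative u'(x) = 2*x + 1.
φ(x) = x²(1−x), so φ'(x) = x*(2 - 3*x).
Note φ(0) = φ(1) = 0, so the boundary term u·φ vanishes.
LHS = ∫_0^1 u(x) φ'(x) dx = ∫_0^1 (-3*x^4 - x^3 + 5*x^2 - 2*x) dx. Term by term:
  ∫_0^1 -3*x^4 dx = -3/5;  ∫_0^1 -x^3 dx = -1/4;  ∫_0^1 5*x^2 dx = 5/3;
  ∫_0^1 -2*x dx = -1.
Sum: -3/5 − 1/4 + 5/3 − 1 = -11/60.
So LHS = -11/60.
∫_0^1 v(x) φ(x) dx = ∫_0^1 (-2*x^4 + x^3 + x^2) dx. Term by term:
  ∫_0^1 -2*x^4 dx = -2/5;  ∫_0^1 x^3 dx = 1/4;  ∫_0^1 x^2 dx = 1/3.
Sum: -2/5 + 1/4 + 1/3 = 11/60.
So RHS = -∫_0^1 v(x) φ(x) dx = -11/60.
LHS = RHS, so the identity holds for this test φ.
Moreover u is smooth here and v(x) = u'(x) = 2*x + 1 pointwise, so the identity holds for every test function. Hence v is the weak derivative of u.


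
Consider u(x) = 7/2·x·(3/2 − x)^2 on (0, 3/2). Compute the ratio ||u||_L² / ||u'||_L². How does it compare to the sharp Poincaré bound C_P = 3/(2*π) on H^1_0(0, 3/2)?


||u||_L² / ||u'||_L² = 3*sqrt(14)/28 < C_P = 3/(2*π).

u(x) = 7/2·x·(3/2 − x)^2, so u'(x) = 21*x^2/2 - 21*x + 63/8.
u(x) = 7/2·x·(3/2 − x)^2 vanishes at x = 0 and x = 3/2, so u ∈ H^1_0(0, 3/2). Differentiate via the product rule and integrate the resulting polynomials term by term.
  ∫_0^3/2 u² dx = ∫_0^3/2 (49*x^6/4 - 147*x^5/2 + 1323*x^4/8 - 1323*x^3/8 + 3969*x^2/64) dx. Term by term:
    ∫_0^3/2 49*x^6/4 dx = 15309/512;  ∫_0^3/2 -147*x^5/2 dx = -35721/256;  ∫_0^3/2 1323*x^4/8 dx = 321489/1280;
    ∫_0^3/2 -1323*x^3/8 dx = -107163/512;  ∫_0^3/2 3969*x^2/64 dx = 35721/512.
  Sum: 15309/512 − 35721/256 + 321489/1280 − 107163/512 + 35721/512 = 5103/2560.
  ∫_0^3/2 (u')² dx = ∫_0^3/2 (441*x^4/4 - 441*x^3 + 4851*x^2/8 - 1323*x/4 + 3969/64) dx. Term by term:
    ∫_0^3/2 441*x^4/4 dx = 107163/640;  ∫_0^3/2 -441*x^3 dx = -35721/64;  ∫_0^3/2 4851*x^2/8 dx = 43659/64;
    ∫_0^3/2 -1323*x/4 dx = -11907/32;  ∫_0^3/2 3969/64 dx = 11907/128.
  Sum: 107163/640 − 35721/64 + 43659/64 − 11907/32 + 11907/128 = 3969/320.
∫_0^3/2 u² dx = 5103/2560, so ||u||_L² = 27*sqrt(70)/160.
∫_0^3/2 (u')² dx = 3969/320, so ||u'||_L² = 63*sqrt(5)/40.
Ratio ||u||_L² / ||u'||_L² = 3*sqrt(14)/28.
Sharp Poincaré constant on H^1_0(0, 3/2) is C_P = L/π = 3/(2*π), achieved by sin(2*π/3·x).
A polynomial bump cannot attain the sharp Poincaré constant (only the first sine eigenfunction does), so the ratio is strictly less than C_P, consistent with ||u||_L² ≤ C_P ||u'||_L².


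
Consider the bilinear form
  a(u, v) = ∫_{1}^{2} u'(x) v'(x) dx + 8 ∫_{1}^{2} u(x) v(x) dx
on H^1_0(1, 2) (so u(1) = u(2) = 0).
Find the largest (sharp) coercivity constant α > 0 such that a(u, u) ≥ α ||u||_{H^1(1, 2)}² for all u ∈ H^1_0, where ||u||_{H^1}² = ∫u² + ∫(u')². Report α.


α = 1

Coercivity of a(·,·) on H^1_0(1, 2) means a(u, u) ≥ α ||u||_{H^1}² for every u ∈ H^1_0.
The interval has length L = 1, and Poincaré/coercivity depend only on L. Here a(u, u) = ∫(u')² + (8)·∫u².
Here c = 8 ≥ 1, so a(u,u) = ∫(u')² + c∫u² ≥ ∫(u')² + ∫u² = ||u||_{H^1}², i.e. α = 1 works. No larger α is possible: a(u,u) ≥ α||u||_{H^1}² means (1−α)∫(u')² ≥ (α−c)∫u², and for the modes u_n = sin(nπ(x−x₀)/L) (x₀ the left endpoint) one has ∫u_n²/∫(u_n')² = (L/(nπ))² → 0, so a(u_n,u_n)/||u_n||_{H^1}² → 1. Hence the optimal constant is α = 1.
Therefore α = 1.


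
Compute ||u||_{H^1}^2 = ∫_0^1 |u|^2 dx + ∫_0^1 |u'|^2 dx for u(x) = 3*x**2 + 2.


||u||_{H^1}^2 = 109/5

The H^1 norm (squared) on an interval (0, L) is
  ||u||_{H^1}^2 = ∫_0^L u(x)^2 dx + ∫_0^L u'(x)^2 dx.
Compute u'(x) = 6*x.
Then u(x)^2 = 9*x**4 + 12*x**2 + 4 and u'(x)^2 = 36*x**2.
Integrate each monomial from 0 to 1 using ∫_0^1 c·x^n dx = c·1^(n+1)/(n+1):
  ∫_0^1 u(x)^2 dx = ∫_0^1 (9*x^4 + 12*x^2 + 4) dx. Term by term:
    ∫_0^1 9*x^4 dx = 9/5;  ∫_0^1 12*x^2 dx = 4;  ∫_0^1 4 dx = 4.
  Sum: 9/5 + 4 + 4 = 49/5.
  ∫_0^1 u'(x)^2 dx = ∫_0^1 (36*x^2) dx. Term by term:
    ∫_0^1 36*x^2 dx = 12.
Adding: ||u||_{H^1}^2 = 49/5 + 12 = 109/5.


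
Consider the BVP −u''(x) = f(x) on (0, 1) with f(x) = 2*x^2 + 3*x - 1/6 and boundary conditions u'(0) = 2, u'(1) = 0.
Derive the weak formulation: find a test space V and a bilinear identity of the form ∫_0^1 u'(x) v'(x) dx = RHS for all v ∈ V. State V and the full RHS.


V = H^1(0, 1) (v unrestricted at boundary; u is determined up to an additive constant); weak form: ∫_0^1 u'v' dx = ∫_0^1 (2*x^2 + 3*x - 1/6) v dx − 2·v(0) for all v ∈ V.

Multiply both sides by a test function v and integrate from 0 to 1:
  ∫_0^1 −u''(x) v(x) dx = ∫_0^1 f(x) v(x) dx.
Integrate the LHS by parts once:
  ∫_0^1 −u'' v dx = −[u'(x) v(x)]_0^1 + ∫_0^1 u'(x) v'(x) dx.
Thus ∫_0^1 u'(x) v'(x) dx = ∫_0^1 f(x) v(x) dx + [u'(x) v(x)]_0^1.
Choose V so that boundary terms are either known or forced to vanish.
u has inhomogeneous Neumann u'(0) = 2, u'(1) = 0. [u' v]_0^1 = (0)·v(1) − (2)·v(0) = − 2·v(0). Take V = H^1(0, 1); boundary term becomes part of RHS.
Weak formulation: find u (satisfying any essential BC) such that ∫_0^1 u'(x) v'(x) dx = ∫_0^1 f v dx − 2·v(0) for all v ∈ V (Neumann data are natural BCs: they enter the RHS as boundary terms).
Substituting f(x) = 2*x^2 + 3*x - 1/6, the right-hand side is ∫_0^1 (2*x^2 + 3*x - 1/6) v dx − 2·v(0).
Compatibility check (pure Neumann): taking v ≡ 1 ∈ V gives 0 = ∫_0^1 f dx + (0) − (2), i.e. ∫_0^1 f dx must equal u'(0) − u'(1) = 2. Indeed ∫_0^1 (2*x^2 + 3*x - 1/6) dx = 2, so the data are compatible. The solution is then unique only up to an additive constant (fix it e.g. by requiring ∫_0^1 u dx = 0).


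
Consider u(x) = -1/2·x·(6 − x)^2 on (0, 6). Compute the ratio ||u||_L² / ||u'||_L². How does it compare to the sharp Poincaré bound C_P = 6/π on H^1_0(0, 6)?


||u||_L² / ||u'||_L² = 3*sqrt(14)/7 < C_P = 6/π.

u(x) = -1/2·x·(6 − x)^2, so u'(x) = 3*(2 - x)*(x/2 - 3).
u(x) = -1/2·x·(6 − x)^2 vanishes at x = 0 and x = 6, so u ∈ H^1_0(0, 6). Differentiate via the product rule and integrate the resulting polynomials term by term.
  ∫_0^6 u² dx = ∫_0^6 (x^6/4 - 6*x^5 + 54*x^4 - 216*x^3 + 324*x^2) dx. Term by term:
    ∫_0^6 x^6/4 dx = 69984/7;  ∫_0^6 -6*x^5 dx = -46656;  ∫_0^6 54*x^4 dx = 419904/5;
    ∫_0^6 -216*x^3 dx = -69984;  ∫_0^6 324*x^2 dx = 23328.
  Sum: 69984/7 − 46656 + 419904/5 − 69984 + 23328 = 23328/35.
  ∫_0^6 (u')² dx = ∫_0^6 (9*x^4/4 - 36*x^3 + 198*x^2 - 432*x + 324) dx. Term by term:
    ∫_0^6 9*x^4/4 dx = 17496/5;  ∫_0^6 -36*x^3 dx = -11664;  ∫_0^6 198*x^2 dx = 14256;
    ∫_0^6 -432*x dx = -7776;  ∫_0^6 324 dx = 1944.
  Sum: 17496/5 − 11664 + 14256 − 7776 + 1944 = 1296/5.
∫_0^6 u² dx = 23328/35, so ||u||_L² = 108*sqrt(70)/35.
∫_0^6 (u')² dx = 1296/5, so ||u'||_L² = 36*sqrt(5)/5.
Ratio ||u||_L² / ||u'||_L² = 3*sqrt(14)/7.
Sharp Poincaré constant on H^1_0(0, 6) is C_P = L/π = 6/π, achieved by sin(π/6·x).
A polynomial bump cannot attain the sharp Poincaré constant (only the first sine eigenfunction does), so the ratio is strictly less than C_P, consistent with ||u||_L² ≤ C_P ||u'||_L².


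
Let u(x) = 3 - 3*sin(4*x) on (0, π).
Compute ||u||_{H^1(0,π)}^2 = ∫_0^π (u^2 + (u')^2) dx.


||u||_{H^1(0,π)}^2 = 171*π/2

u'(x) = -12*cos(4*x).
Expand u² and (u')² and integrate term by term on (0, π), using: for integers n ≥ 1, ∫_0^π sin²(nx) dx = ∫_0^π cos²(nx) dx = π/2; for n ≠ n', ∫_0^π sin(nx)sin(n'x) dx = ∫_0^π cos(nx)cos(n'x) dx = 0; and by product-to-sum, ∫_0^π sin(nx)cos(n'x) dx = ½∫_0^π [sin((n+n')x) + sin((n−n')x)] dx, which is 0 when n+n' is even and 2n/(n²−n'²) when n+n' is odd (it need not vanish on (0, π)). For the constant mode: ∫_0^π 1 dx = π, ∫_0^π cos(nx) dx = 0, ∫_0^π sin(nx) dx = (1−(−1)^n)/n.
  u² squared terms: (3)²·∫1 dx = 9·π = 9*π;  (-3)²·∫sin(4x)² dx = 9·π/2 = 9*π/2.
  u² cross terms: 2·(3)·(-3)·∫1·sin(4x) dx = -18·(0) = 0.
  So ∫_0^π u² dx = 9*π + 9*π/2 + 0 = 27*π/2.
  (u')² squared terms: (-12)²·∫cos(4x)² dx = 144·π/2 = 72*π.
  So ∫_0^π (u')² dx = 72*π.
||u||_{H^1}^2 = (27*π/2) + (72*π) = 171*π/2.


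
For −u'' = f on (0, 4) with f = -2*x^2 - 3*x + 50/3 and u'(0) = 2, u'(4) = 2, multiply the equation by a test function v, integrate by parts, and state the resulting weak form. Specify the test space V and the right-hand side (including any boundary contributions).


V = H^1(0, 4) (v unrestricted at boundary; u is determined up to an additive constant); weak form: ∫_0^4 u'v' dx = ∫_0^4 (-2*x^2 - 3*x + 50/3) v dx + 2·v(4) − 2·v(0) for all v ∈ V.

Multiply both sides by a test function v and integrate from 0 to 4:
  ∫_0^4 −u''(x) v(x) dx = ∫_0^4 f(x) v(x) dx.
Integrate the LHS by parts once:
  ∫_0^4 −u'' v dx = −[u'(x) v(x)]_0^4 + ∫_0^4 u'(x) v'(x) dx.
Thus ∫_0^4 u'(x) v'(x) dx = ∫_0^4 f(x) v(x) dx + [u'(x) v(x)]_0^4.
Choose V so that boundary terms are either known or forced to vanish.
u has inhomogeneous Neumann u'(0) = 2, u'(4) = 2. [u' v]_0^4 = (2)·v(4) − (2)·v(0) = 2·v(4) − 2·v(0). Take V = H^1(0, 4); boundary term becomes part of RHS.
Weak formulation: find u (satisfying any essential BC) such that ∫_0^4 u'(x) v'(x) dx = ∫_0^4 f v dx + 2·v(4) − 2·v(0) for all v ∈ V (Neumann data are natural BCs: they enter the RHS as boundary terms).
Substituting f(x) = -2*x^2 - 3*x + 50/3, the right-hand side is ∫_0^4 (-2*x^2 - 3*x + 50/3) v dx + 2·v(4) − 2·v(0).
Compatibility check (pure Neumann): taking v ≡ 1 ∈ V gives 0 = ∫_0^4 f dx + (2) − (2), i.e. ∫_0^4 f dx must equal u'(0) − u'(4) = 0. Indeed ∫_0^4 (-2*x^2 - 3*x + 50/3) dx = 0, so the data are compatible. The solution is then unique only up to an additive constant (fix it e.g. by requiring ∫_0^4 u dx = 0).


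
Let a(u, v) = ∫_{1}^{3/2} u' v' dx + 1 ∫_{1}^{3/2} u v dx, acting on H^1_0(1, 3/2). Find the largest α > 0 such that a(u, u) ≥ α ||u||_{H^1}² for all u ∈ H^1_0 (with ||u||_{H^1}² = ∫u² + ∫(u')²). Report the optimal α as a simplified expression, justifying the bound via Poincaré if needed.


α = 1

Coercivity of a(·,·) on H^1_0(1, 3/2) means a(u, u) ≥ α ||u||_{H^1}² for every u ∈ H^1_0.
The interval has length L = 1/2, and Poincaré/coercivity depend only on L. Here a(u, u) = ∫(u')² + (1)·∫u².
Here c = 1 ≥ 1, so a(u,u) = ∫(u')² + c∫u² ≥ ∫(u')² + ∫u² = ||u||_{H^1}², i.e. α = 1 works. No larger α is possible: a(u,u) ≥ α||u||_{H^1}² means (1−α)∫(u')² ≥ (α−c)∫u², and for the modes u_n = sin(nπ(x−x₀)/L) (x₀ the left endpoint) one has ∫u_n²/∫(u_n')² = (L/(nπ))² → 0, so a(u_n,u_n)/||u_n||_{H^1}² → 1. Hence the optimal constant is α = 1.
Therefore α = 1.


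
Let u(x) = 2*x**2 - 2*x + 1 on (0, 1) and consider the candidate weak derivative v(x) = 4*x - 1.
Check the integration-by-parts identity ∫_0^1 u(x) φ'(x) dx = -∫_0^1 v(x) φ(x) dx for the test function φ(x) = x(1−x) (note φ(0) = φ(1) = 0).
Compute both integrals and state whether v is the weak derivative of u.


LHS = 0, RHS = -1/6. No, v is not the weak derivative of u.

u(x) = 2*x**2 - 2*x + 1, classical derivative u'(x) = 4*x - 2.
φ(x) = x(1−x), so φ'(x) = 1 - 2*x.
Note φ(0) = φ(1) = 0, so the boundary term u·φ vanishes.
LHS = ∫_0^1 u(x) φ'(x) dx = ∫_0^1 (-4*x^3 + 6*x^2 - 4*x + 1) dx. Term by term:
  ∫_0^1 -4*x^3 dx = -1;  ∫_0^1 6*x^2 dx = 2;  ∫_0^1 -4*x dx = -2;
  ∫_0^1 1 dx = 1.
Sum: -1 + 2 − 2 + 1 = 0.
So LHS = 0.
∫_0^1 v(x) φ(x) dx = ∫_0^1 (-4*x^3 + 5*x^2 - x) dx. Term by term:
  ∫_0^1 -4*x^3 dx = -1;  ∫_0^1 5*x^2 dx = 5/3;  ∫_0^1 -x dx = -1/2.
Sum: -1 + 5/3 − 1/2 = 1/6.
So RHS = -∫_0^1 v(x) φ(x) dx = -1/6.
LHS − RHS = 1/6 ≠ 0, so the identity fails.
(For a valid weak derivative the identity must hold for EVERY test function, in particular this one. The failure shows v is NOT the weak derivative of u.)
Correct weak derivative would be u'(x) = 4*x - 2.


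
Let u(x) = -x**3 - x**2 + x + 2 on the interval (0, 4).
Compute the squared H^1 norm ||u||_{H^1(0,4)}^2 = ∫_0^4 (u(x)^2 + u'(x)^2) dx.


||u||_{H^1}^2 = 592372/105

The H^1 norm (squared) on an interval (0, L) is
  ||u||_{H^1}^2 = ∫_0^L u(x)^2 dx + ∫_0^L u'(x)^2 dx.
Compute u'(x) = -3*x**2 - 2*x + 1.
Then u(x)^2 = x**6 + 2*x**5 - x**4 - 6*x**3 - 3*x**2 + 4*x + 4 and u'(x)^2 = 9*x**4 + 12*x**3 - 2*x**2 - 4*x + 1.
Integrate each monomial from 0 to 4 using ∫_0^4 c·x^n dx = c·4^(n+1)/(n+1):
  ∫_0^4 u(x)^2 dx = ∫_0^4 (x^6 + 2*x^5 - x^4 - 6*x^3 - 3*x^2 + 4*x + 4) dx. Term by term:
    ∫_0^4 x^6 dx = 16384/7;  ∫_0^4 2*x^5 dx = 4096/3;  ∫_0^4 -x^4 dx = -1024/5;
    ∫_0^4 -6*x^3 dx = -384;  ∫_0^4 -3*x^2 dx = -64;  ∫_0^4 4*x dx = 32;
    ∫_0^4 4 dx = 16.
  Sum: 16384/7 + 4096/3 − 1024/5 − 384 − 64 + 32 + 16 = 325616/105.
  ∫_0^4 u'(x)^2 dx = ∫_0^4 (9*x^4 + 12*x^3 - 2*x^2 - 4*x + 1) dx. Term by term:
    ∫_0^4 9*x^4 dx = 9216/5;  ∫_0^4 12*x^3 dx = 768;  ∫_0^4 -2*x^2 dx = -128/3;
    ∫_0^4 -4*x dx = -32;  ∫_0^4 1 dx = 4.
  Sum: 9216/5 + 768 − 128/3 − 32 + 4 = 38108/15.
Adding: ||u||_{H^1}^2 = 325616/105 + 38108/15 = 592372/105.


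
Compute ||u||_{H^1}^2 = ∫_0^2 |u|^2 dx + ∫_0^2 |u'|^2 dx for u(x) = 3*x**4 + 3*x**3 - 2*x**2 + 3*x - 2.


||u||_{H^1}^2 = 42646/7

The H^1 norm (squared) on an interval (0, L) is
  ||u||_{H^1}^2 = ∫_0^L u(x)^2 dx + ∫_0^L u'(x)^2 dx.
Compute u'(x) = 12*x**3 + 9*x**2 - 4*x + 3.
Then u(x)^2 = 9*x**8 + 18*x**7 - 3*x**6 + 6*x**5 + 10*x**4 - 24*x**3 + 17*x**2 - 12*x + 4 and u'(x)^2 = 144*x**6 + 216*x**5 - 15*x**4 + 70*x**2 - 24*x + 9.
Integrate each monomial from 0 to 2 using ∫_0^2 c·x^n dx = c·2^(n+1)/(n+1):
  ∫_0^2 u(x)^2 dx = ∫_0^2 (9*x^8 + 18*x^7 - 3*x^6 + 6*x^5 + 10*x^4 - 24*x^3 + 17*x^2 - 12*x + 4) dx. Term by term:
    ∫_0^2 9*x^8 dx = 512;  ∫_0^2 18*x^7 dx = 576;  ∫_0^2 -3*x^6 dx = -384/7;
    ∫_0^2 6*x^5 dx = 64;  ∫_0^2 10*x^4 dx = 64;  ∫_0^2 -24*x^3 dx = -96;
    ∫_0^2 17*x^2 dx = 136/3;  ∫_0^2 -12*x dx = -24;  ∫_0^2 4 dx = 8.
  Sum: 512 + 576 − 384/7 + 64 + 64 − 96 + 136/3 − 24 + 8 = 22984/21.
  ∫_0^2 u'(x)^2 dx = ∫_0^2 (144*x^6 + 216*x^5 - 15*x^4 + 70*x^2 - 24*x + 9) dx. Term by term:
    ∫_0^2 144*x^6 dx = 18432/7;  ∫_0^2 216*x^5 dx = 2304;  ∫_0^2 -15*x^4 dx = -96;
    ∫_0^2 70*x^2 dx = 560/3;  ∫_0^2 -24*x dx = -48;  ∫_0^2 9 dx = 18.
  Sum: 18432/7 + 2304 − 96 + 560/3 − 48 + 18 = 104954/21.
Adding: ||u||_{H^1}^2 = 22984/21 + 104954/21 = 42646/7.


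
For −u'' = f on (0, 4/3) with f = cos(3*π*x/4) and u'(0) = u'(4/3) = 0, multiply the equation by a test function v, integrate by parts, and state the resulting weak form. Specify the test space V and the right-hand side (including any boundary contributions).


V = H^1(0, 4/3) (no boundary constraint on v; u is determined up to an additive constant); weak form: ∫_0^4/3 u'v' dx = ∫_0^4/3 (cos(3*π*x/4)) v dx for all v ∈ V.

Multiply both sides by a test function v and integrate from 0 to 4/3:
  ∫_0^4/3 −u''(x) v(x) dx = ∫_0^4/3 f(x) v(x) dx.
Integrate the LHS by parts once:
  ∫_0^4/3 −u'' v dx = −[u'(x) v(x)]_0^4/3 + ∫_0^4/3 u'(x) v'(x) dx.
Thus ∫_0^4/3 u'(x) v'(x) dx = ∫_0^4/3 f(x) v(x) dx + [u'(x) v(x)]_0^4/3.
Choose V so that boundary terms are either known or forced to vanish.
u has homogeneous Neumann: u'(0) = u'(4/3) = 0. So [u' v]_0^4/3 = 0·v(4/3) − 0·v(0) = 0 for any v; take V = H^1(0, 4/3).
Weak formulation: find u (satisfying any essential BC) such that ∫_0^4/3 u'(x) v'(x) dx = ∫_0^4/3 f v dx for all v ∈ V (homogeneous Neumann, so boundary terms vanish).
Substituting f(x) = cos(3*π*x/4), the right-hand side is ∫_0^4/3 (cos(3*π*x/4)) v dx.
Compatibility check (pure Neumann): taking v ≡ 1 ∈ V gives 0 = ∫_0^4/3 f dx + (0) − (0), i.e. ∫_0^4/3 f dx must equal u'(0) − u'(4/3) = 0. Indeed ∫_0^4/3 (cos(3*π*x/4)) dx = 0, so the data are compatible. The solution is then unique only up to an additive constant (fix it e.g. by requiring ∫_0^4/3 u dx = 0).


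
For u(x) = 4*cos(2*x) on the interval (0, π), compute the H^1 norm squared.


||u||_{H^1(0,π)}^2 = 40*π

u'(x) = -8*sin(2*x).
Expand u² and (u')² and integrate term by term on (0, π), using: for integers n ≥ 1, ∫_0^π sin²(nx) dx = ∫_0^π cos²(nx) dx = π/2; for n ≠ n', ∫_0^π sin(nx)sin(n'x) dx = ∫_0^π cos(nx)cos(n'x) dx = 0; and by product-to-sum, ∫_0^π sin(nx)cos(n'x) dx = ½∫_0^π [sin((n+n')x) + sin((n−n')x)] dx, which is 0 when n+n' is even and 2n/(n²−n'²) when n+n' is odd (it need not vanish on (0, π)).
  u² squared terms: (4)²·∫cos(2x)² dx = 16·π/2 = 8*π.
  So ∫_0^π u² dx = 8*π.
  (u')² squared terms: (-8)²·∫sin(2x)² dx = 64·π/2 = 32*π.
  So ∫_0^π (u')² dx = 32*π.
||u||_{H^1}^2 = (8*π) + (32*π) = 40*π.


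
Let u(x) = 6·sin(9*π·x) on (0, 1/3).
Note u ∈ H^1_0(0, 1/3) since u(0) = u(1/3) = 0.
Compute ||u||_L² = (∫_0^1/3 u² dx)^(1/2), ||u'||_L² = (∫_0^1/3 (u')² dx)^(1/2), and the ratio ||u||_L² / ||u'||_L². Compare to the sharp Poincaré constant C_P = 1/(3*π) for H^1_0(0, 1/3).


||u||_L² / ||u'||_L² = 1/(9*π) < C_P = 1/(3*π).

u(x) = 6·sin(9*π·x), so u'(x) = 54*π*cos(9*π*x).
Writing u(x) = A·sin(kπx/L) with A = 6 and k = 3, use ∫_0^L sin²(kπx/L) dx = L/2 and ∫_0^L cos²(kπx/L) dx = L/2.
u² = 36·sin²(9*π·x) and (u')² = 2916*π^2·cos²(9*π·x), and each of sin², cos² integrates to L/2 = 1/6 over (0, 1/3).
∫_0^1/3 u² dx = 6, so ||u||_L² = sqrt(6).
∫_0^1/3 (u')² dx = 486*π^2, so ||u'||_L² = 9*sqrt(6)*π.
Ratio ||u||_L² / ||u'||_L² = 1/(9*π).
Sharp Poincaré constant on H^1_0(0, 1/3) is C_P = L/π = 1/(3*π), achieved by sin(3*π·x).
This is the k = 3 harmonic; the ratio L/(kπ) is strictly less than C_P = L/π, consistent with the sharp inequality ||u||_L² ≤ C_P ||u'||_L².


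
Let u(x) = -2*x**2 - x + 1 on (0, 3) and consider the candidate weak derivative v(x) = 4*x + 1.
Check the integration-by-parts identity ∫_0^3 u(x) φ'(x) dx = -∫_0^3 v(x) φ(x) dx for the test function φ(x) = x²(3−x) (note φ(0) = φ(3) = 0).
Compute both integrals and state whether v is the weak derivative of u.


LHS = 1107/20, RHS = -1107/20. No, v is not the weak derivative of u.

u(x) = -2*x**2 - x + 1, classical derivative u'(x) = -4*x - 1.
φ(x) = x²(3−x), so φ'(x) = 3*x*(2 - x).
Note φ(0) = φ(3) = 0, so the boundary term u·φ vanishes.
LHS = ∫_0^3 u(x) φ'(x) dx = ∫_0^3 (6*x^4 - 9*x^3 - 9*x^2 + 6*x) dx. Term by term:
  ∫_0^3 6*x^4 dx = 1458/5;  ∫_0^3 -9*x^3 dx = -729/4;  ∫_0^3 -9*x^2 dx = -81;
  ∫_0^3 6*x dx = 27.
Sum: 1458/5 − 729/4 − 81 + 27 = 1107/20.
So LHS = 1107/20.
∫_0^3 v(x) φ(x) dx = ∫_0^3 (-4*x^4 + 11*x^3 + 3*x^2) dx. Term by term:
  ∫_0^3 -4*x^4 dx = -972/5;  ∫_0^3 11*x^3 dx = 891/4;  ∫_0^3 3*x^2 dx = 27.
Sum: -972/5 + 891/4 + 27 = 1107/20.
So RHS = -∫_0^3 v(x) φ(x) dx = -1107/20.
LHS − RHS = 1107/10 ≠ 0, so the identity fails.
(For a valid weak derivative the identity must hold for EVERY test function, in particular this one. The failure shows v is NOT the weak derivative of u.)
Correct weak derivative would be u'(x) = -4*x - 1.


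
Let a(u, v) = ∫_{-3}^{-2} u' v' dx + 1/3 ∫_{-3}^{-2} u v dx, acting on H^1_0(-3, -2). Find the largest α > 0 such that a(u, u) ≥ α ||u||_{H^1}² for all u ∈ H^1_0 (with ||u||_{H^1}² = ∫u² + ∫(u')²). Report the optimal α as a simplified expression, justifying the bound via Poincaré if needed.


α = (1/3 + π^2)/(1 + π^2)

Coercivity of a(·,·) on H^1_0(-3, -2) means a(u, u) ≥ α ||u||_{H^1}² for every u ∈ H^1_0.
The interval has length L = 1, and Poincaré/coercivity depend only on L. Here a(u, u) = ∫(u')² + (1/3)·∫u².
Here 0 < c = 1/3 < 1. The condition a(u,u) ≥ α||u||_{H^1}² reads (1−α)∫(u')² ≥ (α−c)∫u². Any admissible α is ≤ 1 (rapidly oscillating u have ∫u²/∫(u')² → 0), and α = 1 would force 0 ≥ (1−c)∫u², impossible since c < 1; so 1−α > 0. By the sharp Poincaré inequality on H^1_0 of an interval of length L, ∫(u')² ≥ (π/L)²∫u² with equality for the first sine mode sin(π(x−x₀)/L) (x₀ the left endpoint), so the inequality holds for all u iff (1−α)(π/L)² ≥ α − c, i.e. α ≤ ((π/L)² + c)/((π/L)² + 1) = (1 + c(L/π)²)/(1 + (L/π)²). With (π/L)² = π^2 and c = 1/3, the largest admissible constant is α = ((π/L)² + c)/((π/L)² + 1).
Simplifying, α = (1/3 + π^2)/(1 + π^2).


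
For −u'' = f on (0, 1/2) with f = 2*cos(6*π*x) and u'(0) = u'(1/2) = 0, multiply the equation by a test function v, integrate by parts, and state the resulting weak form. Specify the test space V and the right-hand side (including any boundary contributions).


V = H^1(0, 1/2) (no boundary constraint on v; u is determined up to an additive constant); weak form: ∫_0^1/2 u'v' dx = ∫_0^1/2 (2*cos(6*π*x)) v dx for all v ∈ V.

Multiply both sides by a test function v and integrate from 0 to 1/2:
  ∫_0^1/2 −u''(x) v(x) dx = ∫_0^1/2 f(x) v(x) dx.
Integrate the LHS by parts once:
  ∫_0^1/2 −u'' v dx = −[u'(x) v(x)]_0^1/2 + ∫_0^1/2 u'(x) v'(x) dx.
Thus ∫_0^1/2 u'(x) v'(x) dx = ∫_0^1/2 f(x) v(x) dx + [u'(x) v(x)]_0^1/2.
Choose V so that boundary terms are either known or forced to vanish.
u has homogeneous Neumann: u'(0) = u'(1/2) = 0. So [u' v]_0^1/2 = 0·v(1/2) − 0·v(0) = 0 for any v; take V = H^1(0, 1/2).
Weak formulation: find u (satisfying any essential BC) such that ∫_0^1/2 u'(x) v'(x) dx = ∫_0^1/2 f v dx for all v ∈ V (homogeneous Neumann, so boundary terms vanish).
Substituting f(x) = 2*cos(6*π*x), the right-hand side is ∫_0^1/2 (2*cos(6*π*x)) v dx.
Compatibility check (pure Neumann): taking v ≡ 1 ∈ V gives 0 = ∫_0^1/2 f dx + (0) − (0), i.e. ∫_0^1/2 f dx must equal u'(0) − u'(1/2) = 0. Indeed ∫_0^1/2 (2*cos(6*π*x)) dx = 0, so the data are compatible. The solution is then unique only up to an additive constant (fix it e.g. by requiring ∫_0^1/2 u dx = 0).


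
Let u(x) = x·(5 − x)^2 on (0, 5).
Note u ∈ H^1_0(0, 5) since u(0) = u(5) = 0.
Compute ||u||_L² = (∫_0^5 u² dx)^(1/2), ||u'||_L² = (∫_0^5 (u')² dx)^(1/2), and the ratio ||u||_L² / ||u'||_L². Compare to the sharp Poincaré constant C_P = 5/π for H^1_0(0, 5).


||u||_L² / ||u'||_L² = 5*sqrt(14)/14 < C_P = 5/π.

u(x) = x·(5 − x)^2, so u'(x) = (x - 5)*(3*x - 5).
u(x) = x·(5 − x)^2 vanishes at x = 0 and x = 5, so u ∈ H^1_0(0, 5). Differentiate via the product rule and integrate the resulting polynomials term by term.
  ∫_0^5 u² dx = ∫_0^5 (x^6 - 20*x^5 + 150*x^4 - 500*x^3 + 625*x^2) dx. Term by term:
    ∫_0^5 x^6 dx = 78125/7;  ∫_0^5 -20*x^5 dx = -156250/3;  ∫_0^5 150*x^4 dx = 93750;
    ∫_0^5 -500*x^3 dx = -78125;  ∫_0^5 625*x^2 dx = 78125/3.
  Sum: 78125/7 − 156250/3 + 93750 − 78125 + 78125/3 = 15625/21.
  ∫_0^5 (u')² dx = ∫_0^5 (9*x^4 - 120*x^3 + 550*x^2 - 1000*x + 625) dx. Term by term:
    ∫_0^5 9*x^4 dx = 5625;  ∫_0^5 -120*x^3 dx = -18750;  ∫_0^5 550*x^2 dx = 68750/3;
    ∫_0^5 -1000*x dx = -12500;  ∫_0^5 625 dx = 3125.
  Sum: 5625 − 18750 + 68750/3 − 12500 + 3125 = 1250/3.
∫_0^5 u² dx = 15625/21, so ||u||_L² = 125*sqrt(21)/21.
∫_0^5 (u')² dx = 1250/3, so ||u'||_L² = 25*sqrt(6)/3.
Ratio ||u||_L² / ||u'||_L² = 5*sqrt(14)/14.
Sharp Poincaré constant on H^1_0(0, 5) is C_P = L/π = 5/π, achieved by sin(π/5·x).
A polynomial bump cannot attain the sharp Poincaré constant (only the first sine eigenfunction does), so the ratio is strictly less than C_P, consistent with ||u||_L² ≤ C_P ||u'||_L².


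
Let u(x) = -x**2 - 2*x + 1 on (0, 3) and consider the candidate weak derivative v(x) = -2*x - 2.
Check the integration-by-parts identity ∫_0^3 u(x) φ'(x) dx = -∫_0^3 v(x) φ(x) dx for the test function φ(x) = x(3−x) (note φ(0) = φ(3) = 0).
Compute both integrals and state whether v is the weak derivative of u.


LHS = 45/2, RHS = 45/2. Yes, v = u' weakly.

u(x) = -x**2 - 2*x + 1, classical derivative u'(x) = -2*x - 2.
φ(x) = x(3−x), so φ'(x) = 3 - 2*x.
Note φ(0) = φ(3) = 0, so the boundary term u·φ vanishes.
LHS = ∫_0^3 u(x) φ'(x) dx = ∫_0^3 (2*x^3 + x^2 - 8*x + 3) dx. Term by term:
  ∫_0^3 2*x^3 dx = 81/2;  ∫_0^3 x^2 dx = 9;  ∫_0^3 -8*x dx = -36;
  ∫_0^3 3 dx = 9.
Sum: 81/2 + 9 − 36 + 9 = 45/2.
So LHS = 45/2.
∫_0^3 v(x) φ(x) dx = ∫_0^3 (2*x^3 - 4*x^2 - 6*x) dx. Term by term:
  ∫_0^3 2*x^3 dx = 81/2;  ∫_0^3 -4*x^2 dx = -36;  ∫_0^3 -6*x dx = -27.
Sum: 81/2 − 36 − 27 = -45/2.
So RHS = -∫_0^3 v(x) φ(x) dx = 45/2.
LHS = RHS, so the identity holds for this test φ.
Moreover u is smooth here and v(x) = u'(x) = -2*x - 2 pointwise, so the identity holds for every test function. Hence v is the weak derivative of u.


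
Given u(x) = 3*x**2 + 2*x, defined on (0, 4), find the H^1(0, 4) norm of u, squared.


||u||_{H^1}^2 = 55088/15

The H^1 norm (squared) on an interval (0, L) is
  ||u||_{H^1}^2 = ∫_0^L u(x)^2 dx + ∫_0^L u'(x)^2 dx.
Compute u'(x) = 6*x + 2.
Then u(x)^2 = 9*x**4 + 12*x**3 + 4*x**2 and u'(x)^2 = 36*x**2 + 24*x + 4.
Integrate each monomial from 0 to 4 using ∫_0^4 c·x^n dx = c·4^(n+1)/(n+1):
  ∫_0^4 u(x)^2 dx = ∫_0^4 (9*x^4 + 12*x^3 + 4*x^2) dx. Term by term:
    ∫_0^4 9*x^4 dx = 9216/5;  ∫_0^4 12*x^3 dx = 768;  ∫_0^4 4*x^2 dx = 256/3.
  Sum: 9216/5 + 768 + 256/3 = 40448/15.
  ∫_0^4 u'(x)^2 dx = ∫_0^4 (36*x^2 + 24*x + 4) dx. Term by term:
    ∫_0^4 36*x^2 dx = 768;  ∫_0^4 24*x dx = 192;  ∫_0^4 4 dx = 16.
  Sum: 768 + 192 + 16 = 976.
Adding: ||u||_{H^1}^2 = 40448/15 + 976 = 55088/15.


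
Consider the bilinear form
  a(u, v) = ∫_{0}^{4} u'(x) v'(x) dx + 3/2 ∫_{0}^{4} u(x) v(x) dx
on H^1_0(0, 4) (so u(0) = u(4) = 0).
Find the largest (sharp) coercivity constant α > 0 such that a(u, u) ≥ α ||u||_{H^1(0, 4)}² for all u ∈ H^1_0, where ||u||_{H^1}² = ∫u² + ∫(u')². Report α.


α = 1

Coercivity of a(·,·) on H^1_0(0, 4) means a(u, u) ≥ α ||u||_{H^1}² for every u ∈ H^1_0.
The interval has length L = 4, and Poincaré/coercivity depend only on L. Here a(u, u) = ∫(u')² + (3/2)·∫u².
Here c = 3/2 ≥ 1, so a(u,u) = ∫(u')² + c∫u² ≥ ∫(u')² + ∫u² = ||u||_{H^1}², i.e. α = 1 works. No larger α is possible: a(u,u) ≥ α||u||_{H^1}² means (1−α)∫(u')² ≥ (α−c)∫u², and for the modes u_n = sin(nπ(x−x₀)/L) (x₀ the left endpoint) one has ∫u_n²/∫(u_n')² = (L/(nπ))² → 0, so a(u_n,u_n)/||u_n||_{H^1}² → 1. Hence the optimal constant is α = 1.
Therefore α = 1.


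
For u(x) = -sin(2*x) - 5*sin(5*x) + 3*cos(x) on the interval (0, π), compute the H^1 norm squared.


||u||_{H^1(0,π)}^2 = -16 + 673*π/2

u'(x) = -3*sin(x) - 2*cos(2*x) - 25*cos(5*x).
Expand u² and (u')² and integrate term by term on (0, π), using: for integers n ≥ 1, ∫_0^π sin²(nx) dx = ∫_0^π cos²(nx) dx = π/2; for n ≠ n', ∫_0^π sin(nx)sin(n'x) dx = ∫_0^π cos(nx)cos(n'x) dx = 0; and by product-to-sum, ∫_0^π sin(nx)cos(n'x) dx = ½∫_0^π [sin((n+n')x) + sin((n−n')x)] dx, which is 0 when n+n' is even and 2n/(n²−n'²) when n+n' is odd (it need not vanish on (0, π)).
  u² squared terms: (-1)²·∫sin(2x)² dx = 1·π/2 = π/2;  (-5)²·∫sin(5x)² dx = 25·π/2 = 25*π/2;  (3)²·∫cos(x)² dx = 9·π/2 = 9*π/2.
  u² cross terms: 2·(-1)·(-5)·∫sin(2x)·sin(5x) dx = 10·(0) = 0;  2·(-1)·(3)·∫sin(2x)·cos(x) dx = -6·(4/3) = -8;  2·(-5)·(3)·∫sin(5x)·cos(x) dx = -30·(0) = 0.
  So ∫_0^π u² dx = π/2 + 25*π/2 + 9*π/2 + 0 − 8 + 0 = -8 + 35*π/2.
  (u')² squared terms: (-25)²·∫cos(5x)² dx = 625·π/2 = 625*π/2;  (-3)²·∫sin(x)² dx = 9·π/2 = 9*π/2;  (-2)²·∫cos(2x)² dx = 4·π/2 = 2*π.
  (u')² cross terms: 2·(-25)·(-3)·∫cos(5x)·sin(x) dx = 150·(0) = 0;  2·(-25)·(-2)·∫cos(5x)·cos(2x) dx = 100·(0) = 0;  2·(-3)·(-2)·∫sin(x)·cos(2x) dx = 12·(-2/3) = -8.
  So ∫_0^π (u')² dx = 625*π/2 + 9*π/2 + 2*π + 0 + 0 − 8 = -8 + 319*π.
||u||_{H^1}^2 = (-8 + 35*π/2) + (-8 + 319*π) = -16 + 673*π/2.


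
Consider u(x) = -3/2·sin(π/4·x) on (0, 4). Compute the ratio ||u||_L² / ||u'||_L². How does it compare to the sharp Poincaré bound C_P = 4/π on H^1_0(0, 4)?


||u||_L² / ||u'||_L² = 4/π = C_P.

u(x) = -3/2·sin(π/4·x), so u'(x) = -3*π*cos(π*x/4)/8.
Writing u(x) = A·sin(kπx/L) with A = -3/2 and k = 1, use ∫_0^L sin²(kπx/L) dx = L/2 and ∫_0^L cos²(kπx/L) dx = L/2.
u² = 9/4·sin²(π/4·x) and (u')² = 9*π^2/64·cos²(π/4·x), and each of sin², cos² integrates to L/2 = 2 over (0, 4).
∫_0^4 u² dx = 9/2, so ||u||_L² = 3*sqrt(2)/2.
∫_0^4 (u')² dx = 9*π^2/32, so ||u'||_L² = 3*sqrt(2)*π/8.
Ratio ||u||_L² / ||u'||_L² = 4/π.
Sharp Poincaré constant on H^1_0(0, 4) is C_P = L/π = 4/π, achieved by sin(π/4·x).
This is the k = 1 eigenfunction (up to amplitude), so the ratio equals the sharp Poincaré constant exactly.


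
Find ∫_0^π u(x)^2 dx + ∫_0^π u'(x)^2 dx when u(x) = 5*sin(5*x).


||u||_{H^1(0,π)}^2 = 325*π

u'(x) = 25*cos(5*x).
Expand u² and (u')² and integrate term by term on (0, π), using: for integers n ≥ 1, ∫_0^π sin²(nx) dx = ∫_0^π cos²(nx) dx = π/2; for n ≠ n', ∫_0^π sin(nx)sin(n'x) dx = ∫_0^π cos(nx)cos(n'x) dx = 0; and by product-to-sum, ∫_0^π sin(nx)cos(n'x) dx = ½∫_0^π [sin((n+n')x) + sin((n−n')x)] dx, which is 0 when n+n' is even and 2n/(n²−n'²) when n+n' is odd (it need not vanish on (0, π)).
  u² squared terms: (5)²·∫sin(5x)² dx = 25·π/2 = 25*π/2.
  So ∫_0^π u² dx = 25*π/2.
  (u')² squared terms: (25)²·∫cos(5x)² dx = 625·π/2 = 625*π/2.
  So ∫_0^π (u')² dx = 625*π/2.
||u||_{H^1}^2 = (25*π/2) + (625*π/2) = 325*π.


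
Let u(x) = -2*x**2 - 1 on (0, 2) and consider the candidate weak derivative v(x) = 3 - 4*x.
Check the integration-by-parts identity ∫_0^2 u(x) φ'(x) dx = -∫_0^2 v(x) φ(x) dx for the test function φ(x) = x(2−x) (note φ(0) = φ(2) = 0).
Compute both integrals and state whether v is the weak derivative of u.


LHS = 16/3, RHS = 4/3. No, v is not the weak derivative of u.

u(x) = -2*x**2 - 1, classical derivative u'(x) = -4*x.
φ(x) = x(2−x), so φ'(x) = 2 - 2*x.
Note φ(0) = φ(2) = 0, so the boundary term u·φ vanishes.
LHS = ∫_0^2 u(x) φ'(x) dx = ∫_0^2 (4*x^3 - 4*x^2 + 2*x - 2) dx. Term by term:
  ∫_0^2 4*x^3 dx = 16;  ∫_0^2 -4*x^2 dx = -32/3;  ∫_0^2 2*x dx = 4;
  ∫_0^2 -2 dx = -4.
Sum: 16 − 32/3 + 4 − 4 = 16/3.
So LHS = 16/3.
∫_0^2 v(x) φ(x) dx = ∫_0^2 (4*x^3 - 11*x^2 + 6*x) dx. Term by term:
  ∫_0^2 4*x^3 dx = 16;  ∫_0^2 -11*x^2 dx = -88/3;  ∫_0^2 6*x dx = 12.
Sum: 16 − 88/3 + 12 = -4/3.
So RHS = -∫_0^2 v(x) φ(x) dx = 4/3.
LHS − RHS = 4 ≠ 0, so the identity fails.
(For a valid weak derivative the identity must hold for EVERY test function, in particular this one. The failure shows v is NOT the weak derivative of u.)
Correct weak derivative would be u'(x) = -4*x.


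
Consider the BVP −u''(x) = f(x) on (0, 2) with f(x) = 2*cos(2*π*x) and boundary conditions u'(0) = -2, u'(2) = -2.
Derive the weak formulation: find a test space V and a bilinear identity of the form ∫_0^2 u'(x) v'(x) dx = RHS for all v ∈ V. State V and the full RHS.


V = H^1(0, 2) (v unrestricted at boundary; u is determined up to an additive constant); weak form: ∫_0^2 u'v' dx = ∫_0^2 (2*cos(2*π*x)) v dx − 2·v(2) + 2·v(0) for all v ∈ V.

Multiply both sides by a test function v and integrate from 0 to 2:
  ∫_0^2 −u''(x) v(x) dx = ∫_0^2 f(x) v(x) dx.
Integrate the LHS by parts once:
  ∫_0^2 −u'' v dx = −[u'(x) v(x)]_0^2 + ∫_0^2 u'(x) v'(x) dx.
Thus ∫_0^2 u'(x) v'(x) dx = ∫_0^2 f(x) v(x) dx + [u'(x) v(x)]_0^2.
Choose V so that boundary terms are either known or forced to vanish.
u has inhomogeneous Neumann u'(0) = -2, u'(2) = -2. [u' v]_0^2 = (-2)·v(2) − (-2)·v(0) = − 2·v(2) + 2·v(0). Take V = H^1(0, 2); boundary term becomes part of RHS.
Weak formulation: find u (satisfying any essential BC) such that ∫_0^2 u'(x) v'(x) dx = ∫_0^2 f v dx − 2·v(2) + 2·v(0) for all v ∈ V (Neumann data are natural BCs: they enter the RHS as boundary terms).
Substituting f(x) = 2*cos(2*π*x), the right-hand side is ∫_0^2 (2*cos(2*π*x)) v dx − 2·v(2) + 2·v(0).
Compatibility check (pure Neumann): taking v ≡ 1 ∈ V gives 0 = ∫_0^2 f dx + (-2) − (-2), i.e. ∫_0^2 f dx must equal u'(0) − u'(2) = 0. Indeed ∫_0^2 (2*cos(2*π*x)) dx = 0, so the data are compatible. The solution is then unique only up to an additive constant (fix it e.g. by requiring ∫_0^2 u dx = 0).
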